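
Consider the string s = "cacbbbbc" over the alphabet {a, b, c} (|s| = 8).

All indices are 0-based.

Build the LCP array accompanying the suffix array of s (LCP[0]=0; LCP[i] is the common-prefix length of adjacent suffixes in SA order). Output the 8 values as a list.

[0, 0, 3, 2, 1, 0, 1, 1]

rank | idx | suffix
   0 |   1 | acbbbbc
   1 |   3 | bbbbc
   2 |   4 | bbbc
   3 |   5 | bbc
   4 |   6 | bc
   5 |   7 | c
   6 |   0 | cacbbbbc
   7 |   2 | cbbbbc

SA = [1, 3, 4, 5, 6, 7, 0, 2]
i: (SA[i-1],SA[i]) lcp shared
  1: (1,3) 0 ''
  2: (3,4) 3 'bbb'
  3: (4,5) 2 'bb'
  4: (5,6) 1 'b'
  5: (6,7) 0 ''
  6: (7,0) 1 'c'
  7: (0,2) 1 'c'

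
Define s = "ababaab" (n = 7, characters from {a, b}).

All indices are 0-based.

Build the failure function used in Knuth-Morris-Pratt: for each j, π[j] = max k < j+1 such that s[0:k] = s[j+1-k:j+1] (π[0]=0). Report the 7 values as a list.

π[0] = 0
j=1 s[j]='b': π[1]=0 (border '')
j=2 s[j]='a': π[2]=1 (border 'a')
j=3 s[j]='b': π[3]=2 (border 'ab')
j=4 s[j]='a': π[4]=3 (border 'aba')
j=5 s[j]='a': k: 3→1→0; π[5]=1 (border 'a')
j=6 s[j]='b': π[6]=2 (border 'ab')

[0, 0, 1, 2, 3, 1, 2]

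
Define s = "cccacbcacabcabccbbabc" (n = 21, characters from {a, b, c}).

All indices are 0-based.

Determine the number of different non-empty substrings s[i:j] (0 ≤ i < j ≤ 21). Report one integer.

sorted suffixes:
  #0 SA[0]=18  'abc'
  #1 SA[1]=9  'abcabccbbabc'
  #2 SA[2]=12  'abccbbabc'
  #3 SA[3]=7  'acabcabccbbabc'
  #4 SA[4]=3  'acbcacabcabccbbabc'
  #5 SA[5]=17  'babc'
  #6 SA[6]=16  'bbabc'
  #7 SA[7]=19  'bc'
  #8 SA[8]=10  'bcabccbbabc'
  #9 SA[9]=5  'bcacabcabccbbabc'
  #10 SA[10]=13  'bccbbabc'
  #11 SA[11]=20  'c'
  #12 SA[12]=8  'cabcabccbbabc'
  #13 SA[13]=11  'cabccbbabc'
  #14 SA[14]=6  'cacabcabccbbabc'
  #15 SA[15]=2  'cacbcacabcabccbbabc'
  #16 SA[16]=15  'cbbabc'
  #17 SA[17]=4  'cbcacabcabccbbabc'
  #18 SA[18]=1  'ccacbcacabcabccbbabc'
  #19 SA[19]=14  'ccbbabc'
  #20 SA[20]=0  'cccacbcacabcabccbbabc'

SA = [18, 9, 12, 7, 3, 17, 16, 19, 10, 5, 13, 20, 8, 11, 6, 2, 15, 4, 1, 14, 0]
rank  pair      lcp
   1  s[18:],s[9:]  3  'abc'
   2  s[9:],s[12:]  3  'abc'
   3  s[12:],s[7:]  1  'a'
   4  s[7:],s[3:]  2  'ac'
   5  s[3:],s[17:]  0  ''
   6  s[17:],s[16:]  1  'b'
   7  s[16:],s[19:]  1  'b'
   8  s[19:],s[10:]  2  'bc'
   9  s[10:],s[5:]  3  'bca'
  10  s[5:],s[13:]  2  'bc'
  11  s[13:],s[20:]  0  ''
  12  s[20:],s[8:]  1  'c'
  13  s[8:],s[11:]  4  'cabc'
  14  s[11:],s[6:]  2  'ca'
  15  s[6:],s[2:]  3  'cac'
  16  s[2:],s[15:]  1  'c'
  17  s[15:],s[4:]  2  'cb'
  18  s[4:],s[1:]  1  'c'
  19  s[1:],s[14:]  2  'cc'
  20  s[14:],s[0:]  2  'cc'

n(n+1)/2 = 21·22/2 = 231
Σ LCP = 0 + 3 + 3 + 1 + 2 + 0 + 1 + 1 + 2 + 3 + 2 + 0 + 1 + 4 + 2 + 3 + 1 + 2 + 1 + 2 + 2 = 36
distinct = 231 − 36 = 195

195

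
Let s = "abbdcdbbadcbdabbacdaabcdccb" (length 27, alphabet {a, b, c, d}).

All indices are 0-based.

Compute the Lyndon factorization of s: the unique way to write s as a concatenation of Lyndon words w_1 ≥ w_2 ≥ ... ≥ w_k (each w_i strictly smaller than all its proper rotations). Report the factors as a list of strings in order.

emit factor 1: 'abbdcdbbadcbd' (i=0, period=13)
emit factor 2: 'abbacd' (i=13, period=6)
emit factor 3: 'aabcdccb' (i=19, period=8)

["abbdcdbbadcbd", "abbacd", "aabcdccb"]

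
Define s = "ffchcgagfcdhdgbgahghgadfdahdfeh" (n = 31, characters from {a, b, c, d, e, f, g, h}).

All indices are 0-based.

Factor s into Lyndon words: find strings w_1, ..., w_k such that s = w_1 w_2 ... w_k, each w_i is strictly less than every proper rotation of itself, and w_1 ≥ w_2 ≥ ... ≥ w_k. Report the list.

emit factor 1: 'f' (i=0, period=1)
emit factor 2: 'f' (i=1, period=1)
emit factor 3: 'ch' (i=2, period=2)
emit factor 4: 'cg' (i=4, period=2)
emit factor 5: 'agfcdhdgbgahghg' (i=6, period=15)
emit factor 6: 'adfdahdfeh' (i=21, period=10)

["f", "f", "ch", "cg", "agfcdhdgbgahghg", "adfdahdfeh"]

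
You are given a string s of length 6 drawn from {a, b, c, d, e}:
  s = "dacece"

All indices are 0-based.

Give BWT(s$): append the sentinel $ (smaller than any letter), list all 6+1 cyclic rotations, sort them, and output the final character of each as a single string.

rank  rotation last
    0  $dacece  e
    1  acece$d  d
    2  ce$dace  e
    3  cece$da  a
    4  dacece$  $
    5  e$dacec  c
    6  ece$dac  c

edea$cc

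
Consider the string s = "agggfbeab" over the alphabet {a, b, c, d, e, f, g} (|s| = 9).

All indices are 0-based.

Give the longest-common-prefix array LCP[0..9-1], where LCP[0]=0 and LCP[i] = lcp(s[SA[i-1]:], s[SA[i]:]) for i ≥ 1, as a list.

rank | idx | suffix
   0 |   7 | ab
   1 |   0 | agggfbeab
   2 |   8 | b
   3 |   5 | beab
   4 |   6 | eab
   5 |   4 | fbeab
   6 |   3 | gfbeab
   7 |   2 | ggfbeab
   8 |   1 | gggfbeab

SA = [7, 0, 8, 5, 6, 4, 3, 2, 1]
rank  pair      lcp
   1  s[7:],s[0:]  1  'a'
   2  s[0:],s[8:]  0  ''
   3  s[8:],s[5:]  1  'b'
   4  s[5:],s[6:]  0  ''
   5  s[6:],s[4:]  0  ''
   6  s[4:],s[3:]  0  ''
   7  s[3:],s[2:]  1  'g'
   8  s[2:],s[1:]  2  'gg'

[0, 1, 0, 1, 0, 0, 0, 1, 2]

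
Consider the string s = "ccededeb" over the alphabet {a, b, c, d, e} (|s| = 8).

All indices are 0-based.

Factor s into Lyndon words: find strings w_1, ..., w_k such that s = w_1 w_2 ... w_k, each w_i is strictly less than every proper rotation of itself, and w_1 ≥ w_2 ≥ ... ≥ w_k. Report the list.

emit factor 1: 'ccedede' (i=0, period=7)
emit factor 2: 'b' (i=7, period=1)

["ccedede", "b"]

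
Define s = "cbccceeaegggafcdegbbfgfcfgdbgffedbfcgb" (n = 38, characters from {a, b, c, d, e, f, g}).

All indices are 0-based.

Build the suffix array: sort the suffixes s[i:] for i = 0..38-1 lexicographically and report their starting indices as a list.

[7, 12, 37, 18, 1, 33, 19, 27, 0, 2, 3, 14, 4, 23, 35, 32, 26, 15, 6, 31, 5, 16, 8, 13, 22, 34, 30, 29, 24, 20, 11, 36, 17, 25, 21, 28, 10, 9]

rank→(start, suffix):
  0 → (7, 'aegggafcdegbbfgfcfgdbgffedbfcgb')
  1 → (12, 'afcdegbbfgfcfgdbgffedbfcgb')
  2 → (37, 'b')
  3 → (18, 'bbfgfcfgdbgffedbfcgb')
  4 → (1, 'bccceeaegggafcdegbbfgfcfgdbgffedbfcgb')
  5 → (33, 'bfcgb')
  6 → (19, 'bfgfcfgdbgffedbfcgb')
  7 → (27, 'bgffedbfcgb')
  8 → (0, 'cbccceeaegggafcdegbbfgfcfgdbgffedbfcgb')
  9 → (2, 'ccceeaegggafcdegbbfgfcfgdbgffedbfcgb')
  10 → (3, 'cceeaegggafcdegbbfgfcfgdbgffedbfcgb')
  11 → (14, 'cdegbbfgfcfgdbgffedbfcgb')
  12 → (4, 'ceeaegggafcdegbbfgfcfgdbgffedbfcgb')
  13 → (23, 'cfgdbgffedbfcgb')
  14 → (35, 'cgb')
  15 → (32, 'dbfcgb')
  16 → (26, 'dbgffedbfcgb')
  17 → (15, 'degbbfgfcfgdbgffedbfcgb')
  18 → (6, 'eaegggafcdegbbfgfcfgdbgffedbfcgb')
  19 → (31, 'edbfcgb')
  20 → (5, 'eeaegggafcdegbbfgfcfgdbgffedbfcgb')
  21 → (16, 'egbbfgfcfgdbgffedbfcgb')
  22 → (8, 'egggafcdegbbfgfcfgdbgffedbfcgb')
  23 → (13, 'fcdegbbfgfcfgdbgffedbfcgb')
  24 → (22, 'fcfgdbgffedbfcgb')
  25 → (34, 'fcgb')
  26 → (30, 'fedbfcgb')
  27 → (29, 'ffedbfcgb')
  28 → (24, 'fgdbgffedbfcgb')
  29 → (20, 'fgfcfgdbgffedbfcgb')
  30 → (11, 'gafcdegbbfgfcfgdbgffedbfcgb')
  31 → (36, 'gb')
  32 → (17, 'gbbfgfcfgdbgffedbfcgb')
  33 → (25, 'gdbgffedbfcgb')
  34 → (21, 'gfcfgdbgffedbfcgb')
  35 → (28, 'gffedbfcgb')
  36 → (10, 'ggafcdegbbfgfcfgdbgffedbfcgb')
  37 → (9, 'gggafcdegbbfgfcfgdbgffedbfcgb')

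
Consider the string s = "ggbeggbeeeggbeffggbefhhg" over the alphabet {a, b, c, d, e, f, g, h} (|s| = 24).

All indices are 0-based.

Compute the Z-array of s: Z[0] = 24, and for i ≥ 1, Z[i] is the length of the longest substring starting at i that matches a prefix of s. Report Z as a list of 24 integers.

Z[0]=24
i=1: outside box; Z[1]=1 grow→box=[1,2)
i=2: outside box; Z[2]=0
i=3: outside box; Z[3]=0
i=4: outside box; Z[4]=4 grow→box=[4,8)
i=5: min(r-i=3, Z[1]=1)=1; Z[5]=1
i=6: min(r-i=2, Z[2]=0)=0; Z[6]=0
i=7: min(r-i=1, Z[3]=0)=0; Z[7]=0
i=8: outside box; Z[8]=0
i=9: outside box; Z[9]=0
i=10: outside box; Z[10]=4 grow→box=[10,14)
i=11: min(r-i=3, Z[1]=1)=1; Z[11]=1
i=12: min(r-i=2, Z[2]=0)=0; Z[12]=0
i=13: min(r-i=1, Z[3]=0)=0; Z[13]=0
i=14: outside box; Z[14]=0
i=15: outside box; Z[15]=0
i=16: outside box; Z[16]=4 grow→box=[16,20)
i=17: min(r-i=3, Z[1]=1)=1; Z[17]=1
i=18: min(r-i=2, Z[2]=0)=0; Z[18]=0
i=19: min(r-i=1, Z[3]=0)=0; Z[19]=0
i=20: outside box; Z[20]=0
i=21: outside box; Z[21]=0
i=22: outside box; Z[22]=0
i=23: outside box; Z[23]=1 grow→box=[23,24)

[24, 1, 0, 0, 4, 1, 0, 0, 0, 0, 4, 1, 0, 0, 0, 0, 4, 1, 0, 0, 0, 0, 0, 1]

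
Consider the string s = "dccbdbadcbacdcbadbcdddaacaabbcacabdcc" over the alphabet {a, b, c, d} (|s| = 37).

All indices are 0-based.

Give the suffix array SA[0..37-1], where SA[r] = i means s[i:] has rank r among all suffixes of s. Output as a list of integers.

[25, 22, 26, 32, 23, 30, 10, 15, 6, 9, 14, 5, 27, 28, 17, 3, 33, 36, 24, 31, 29, 8, 13, 2, 35, 1, 11, 18, 21, 4, 16, 7, 12, 34, 0, 20, 19]

rank→(start, suffix):
  0 → (25, 'aabbcacabdcc')
  1 → (22, 'aacaabbcacabdcc')
  2 → (26, 'abbcacabdcc')
  3 → (32, 'abdcc')
  4 → (23, 'acaabbcacabdcc')
  5 → (30, 'acabdcc')
  6 → (10, 'acdcbadbcdddaacaabbcacabdcc')
  7 → (15, 'adbcdddaacaabbcacabdcc')
  8 → (6, 'adcbacdcbadbcdddaacaabbcacabdcc')
  9 → (9, 'bacdcbadbcdddaacaabbcacabdcc')
  10 → (14, 'badbcdddaacaabbcacabdcc')
  11 → (5, 'badcbacdcbadbcdddaacaabbcacabdcc')
  12 → (27, 'bbcacabdcc')
  13 → (28, 'bcacabdcc')
  14 → (17, 'bcdddaacaabbcacabdcc')
  15 → (3, 'bdbadcbacdcbadbcdddaacaabbcacabdcc')
  16 → (33, 'bdcc')
  17 → (36, 'c')
  18 → (24, 'caabbcacabdcc')
  19 → (31, 'cabdcc')
  20 → (29, 'cacabdcc')
  21 → (8, 'cbacdcbadbcdddaacaabbcacabdcc')
  22 → (13, 'cbadbcdddaacaabbcacabdcc')
  23 → (2, 'cbdbadcbacdcbadbcdddaacaabbcacabdcc')
  24 → (35, 'cc')
  25 → (1, 'ccbdbadcbacdcbadbcdddaacaabbcacabdcc')
  26 → (11, 'cdcbadbcdddaacaabbcacabdcc')
  27 → (18, 'cdddaacaabbcacabdcc')
  28 → (21, 'daacaabbcacabdcc')
  29 → (4, 'dbadcbacdcbadbcdddaacaabbcacabdcc')
  30 → (16, 'dbcdddaacaabbcacabdcc')
  31 → (7, 'dcbacdcbadbcdddaacaabbcacabdcc')
  32 → (12, 'dcbadbcdddaacaabbcacabdcc')
  33 → (34, 'dcc')
  34 → (0, 'dccbdbadcbacdcbadbcdddaacaabbcacabdcc')
  35 → (20, 'ddaacaabbcacabdcc')
  36 → (19, 'dddaacaabbcacabdcc')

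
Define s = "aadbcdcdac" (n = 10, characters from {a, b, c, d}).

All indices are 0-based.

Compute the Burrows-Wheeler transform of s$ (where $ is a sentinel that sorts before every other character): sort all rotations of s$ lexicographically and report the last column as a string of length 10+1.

c$dadadbcac

rank  rotation     last
    0  $aadbcdcdac  c
    1  aadbcdcdac$  $
    2  ac$aadbcdcd  d
    3  adbcdcdac$a  a
    4  bcdcdac$aad  d
    5  c$aadbcdcda  a
    6  cdac$aadbcd  d
    7  cdcdac$aadb  b
    8  dac$aadbcdc  c
    9  dbcdcdac$aa  a
   10  dcdac$aadbc  c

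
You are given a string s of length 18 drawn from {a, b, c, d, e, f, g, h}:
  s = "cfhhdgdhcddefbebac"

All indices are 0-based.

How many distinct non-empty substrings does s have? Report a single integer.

rank | idx | suffix
   0 |  16 | ac
   1 |  15 | bac
   2 |  13 | bebac
   3 |  17 | c
   4 |   8 | cddefbebac
   5 |   0 | cfhhdgdhcddefbebac
   6 |   9 | ddefbebac
   7 |  10 | defbebac
   8 |   4 | dgdhcddefbebac
   9 |   6 | dhcddefbebac
  10 |  14 | ebac
  11 |  11 | efbebac
  12 |  12 | fbebac
  13 |   1 | fhhdgdhcddefbebac
  14 |   5 | gdhcddefbebac
  15 |   7 | hcddefbebac
  16 |   3 | hdgdhcddefbebac
  17 |   2 | hhdgdhcddefbebac

SA = [16, 15, 13, 17, 8, 0, 9, 10, 4, 6, 14, 11, 12, 1, 5, 7, 3, 2]
i: (SA[i-1],SA[i]) lcp shared
  1: (16,15) 0 ''
  2: (15,13) 1 'b'
  3: (13,17) 0 ''
  4: (17,8) 1 'c'
  5: (8,0) 1 'c'
  6: (0,9) 0 ''
  7: (9,10) 1 'd'
  8: (10,4) 1 'd'
  9: (4,6) 1 'd'
  10: (6,14) 0 ''
  11: (14,11) 1 'e'
  12: (11,12) 0 ''
  13: (12,1) 1 'f'
  14: (1,5) 0 ''
  15: (5,7) 0 ''
  16: (7,3) 1 'h'
  17: (3,2) 1 'h'

n(n+1)/2 = 18·19/2 = 171
Σ LCP = 0 + 0 + 1 + 0 + 1 + 1 + 0 + 1 + 1 + 1 + 0 + 1 + 0 + 1 + 0 + 0 + 1 + 1 = 10
distinct = 171 − 10 = 161

161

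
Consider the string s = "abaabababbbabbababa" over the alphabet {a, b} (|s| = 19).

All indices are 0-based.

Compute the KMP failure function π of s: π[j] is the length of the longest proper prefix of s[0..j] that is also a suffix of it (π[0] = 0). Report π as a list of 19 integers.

[0, 0, 1, 1, 2, 3, 2, 3, 2, 0, 0, 1, 2, 0, 1, 2, 3, 2, 3]

π[0] = 0
j=1 s[j]='b': π[1]=0 (border '')
j=2 s[j]='a': π[2]=1 (border 'a')
j=3 s[j]='a': k: 1→0; π[3]=1 (border 'a')
j=4 s[j]='b': π[4]=2 (border 'ab')
j=5 s[j]='a': π[5]=3 (border 'aba')
j=6 s[j]='b': k: 3→1; π[6]=2 (border 'ab')
j=7 s[j]='a': π[7]=3 (border 'aba')
j=8 s[j]='b': k: 3→1; π[8]=2 (border 'ab')
j=9 s[j]='b': k: 2→0; π[9]=0 (border '')
j=10 s[j]='b': π[10]=0 (border '')
j=11 s[j]='a': π[11]=1 (border 'a')
j=12 s[j]='b': π[12]=2 (border 'ab')
j=13 s[j]='b': k: 2→0; π[13]=0 (border '')
j=14 s[j]='a': π[14]=1 (border 'a')
j=15 s[j]='b': π[15]=2 (border 'ab')
j=16 s[j]='a': π[16]=3 (border 'aba')
j=17 s[j]='b': k: 3→1; π[17]=2 (border 'ab')
j=18 s[j]='a': π[18]=3 (border 'aba')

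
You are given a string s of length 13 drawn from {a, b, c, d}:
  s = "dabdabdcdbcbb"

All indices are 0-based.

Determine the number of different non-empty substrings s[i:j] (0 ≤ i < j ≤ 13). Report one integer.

rank→(start, suffix):
  0 → (1, 'abdabdcdbcbb')
  1 → (4, 'abdcdbcbb')
  2 → (12, 'b')
  3 → (11, 'bb')
  4 → (9, 'bcbb')
  5 → (2, 'bdabdcdbcbb')
  6 → (5, 'bdcdbcbb')
  7 → (10, 'cbb')
  8 → (7, 'cdbcbb')
  9 → (0, 'dabdabdcdbcbb')
  10 → (3, 'dabdcdbcbb')
  11 → (8, 'dbcbb')
  12 → (6, 'dcdbcbb')

SA = [1, 4, 12, 11, 9, 2, 5, 10, 7, 0, 3, 8, 6]
i: (SA[i-1],SA[i]) lcp shared
  1: (1,4) 3 'abd'
  2: (4,12) 0 ''
  3: (12,11) 1 'b'
  4: (11,9) 1 'b'
  5: (9,2) 1 'b'
  6: (2,5) 2 'bd'
  7: (5,10) 0 ''
  8: (10,7) 1 'c'
  9: (7,0) 0 ''
  10: (0,3) 4 'dabd'
  11: (3,8) 1 'd'
  12: (8,6) 1 'd'

n(n+1)/2 = 13·14/2 = 91
Σ LCP = 0 + 3 + 0 + 1 + 1 + 1 + 2 + 0 + 1 + 0 + 4 + 1 + 1 = 15
distinct = 91 − 15 = 76

76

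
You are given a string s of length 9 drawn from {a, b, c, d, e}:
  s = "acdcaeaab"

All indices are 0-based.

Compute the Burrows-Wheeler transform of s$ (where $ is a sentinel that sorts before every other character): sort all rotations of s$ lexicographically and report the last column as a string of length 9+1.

bea$cadaca

rank  rotation    last
    0  $acdcaeaab  b
    1  aab$acdcae  e
    2  ab$acdcaea  a
    3  acdcaeaab$  $
    4  aeaab$acdc  c
    5  b$acdcaeaa  a
    6  caeaab$acd  d
    7  cdcaeaab$a  a
    8  dcaeaab$ac  c
    9  eaab$acdca  a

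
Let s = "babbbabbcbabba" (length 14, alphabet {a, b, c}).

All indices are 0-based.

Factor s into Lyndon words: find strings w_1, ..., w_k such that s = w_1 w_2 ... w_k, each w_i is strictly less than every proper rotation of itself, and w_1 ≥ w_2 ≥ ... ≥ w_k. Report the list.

["b", "abbbabbcb", "abb", "a"]

emit factor 1: 'b' (i=0, period=1)
emit factor 2: 'abbbabbcb' (i=1, period=9)
emit factor 3: 'abb' (i=10, period=3)
emit factor 4: 'a' (i=13, period=1)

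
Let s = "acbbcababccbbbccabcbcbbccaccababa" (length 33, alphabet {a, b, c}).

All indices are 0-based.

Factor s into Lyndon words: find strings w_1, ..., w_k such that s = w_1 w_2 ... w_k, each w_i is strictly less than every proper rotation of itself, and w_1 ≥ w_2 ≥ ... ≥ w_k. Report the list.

["acbbc", "ababccbbbccabcbcbbccacc", "ab", "ab", "a"]

emit factor 1: 'acbbc' (i=0, period=5)
emit factor 2: 'ababccbbbccabcbcbbccacc' (i=5, period=23)
emit factor 3: 'ab' (i=28, period=2)
emit factor 4: 'ab' (i=30, period=2)
emit factor 5: 'a' (i=32, period=1)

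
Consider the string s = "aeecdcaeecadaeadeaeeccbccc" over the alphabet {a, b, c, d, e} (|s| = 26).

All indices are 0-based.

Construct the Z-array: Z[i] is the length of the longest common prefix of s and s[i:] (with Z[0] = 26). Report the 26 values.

[26, 0, 0, 0, 0, 0, 4, 0, 0, 0, 1, 0, 2, 0, 1, 0, 0, 4, 0, 0, 0, 0, 0, 0, 0, 0]

Z[0]=26
i=1: fresh scan; Z[1]=0
i=2: fresh scan; Z[2]=0
i=3: fresh scan; Z[3]=0
i=4: fresh scan; Z[4]=0
i=5: fresh scan; Z[5]=0
i=6: fresh scan; Z[6]=4 extend→box=[6,10)
i=7: min(r-i=3, Z[1]=0)=0; Z[7]=0
i=8: min(r-i=2, Z[2]=0)=0; Z[8]=0
i=9: min(r-i=1, Z[3]=0)=0; Z[9]=0
i=10: fresh scan; Z[10]=1 extend→box=[10,11)
i=11: fresh scan; Z[11]=0
i=12: fresh scan; Z[12]=2 extend→box=[12,14)
i=13: min(r-i=1, Z[1]=0)=0; Z[13]=0
i=14: fresh scan; Z[14]=1 extend→box=[14,15)
i=15: fresh scan; Z[15]=0
i=16: fresh scan; Z[16]=0
i=17: fresh scan; Z[17]=4 extend→box=[17,21)
i=18: min(r-i=3, Z[1]=0)=0; Z[18]=0
i=19: min(r-i=2, Z[2]=0)=0; Z[19]=0
i=20: min(r-i=1, Z[3]=0)=0; Z[20]=0
i=21: fresh scan; Z[21]=0
i=22: fresh scan; Z[22]=0
i=23: fresh scan; Z[23]=0
i=24: fresh scan; Z[24]=0
i=25: fresh scan; Z[25]=0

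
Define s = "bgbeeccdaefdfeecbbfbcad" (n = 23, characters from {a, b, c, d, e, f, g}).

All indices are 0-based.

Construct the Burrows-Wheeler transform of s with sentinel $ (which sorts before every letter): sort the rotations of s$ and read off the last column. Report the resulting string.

dcdcfgb$beecacfeefbabedb

rank  rotation                  last
    0  $bgbeeccdaefdfeecbbfbcad  d
    1  ad$bgbeeccdaefdfeecbbfbc  c
    2  aefdfeecbbfbcad$bgbeeccd  d
    3  bbfbcad$bgbeeccdaefdfeec  c
    4  bcad$bgbeeccdaefdfeecbbf  f
    5  beeccdaefdfeecbbfbcad$bg  g
    6  bfbcad$bgbeeccdaefdfeecb  b
    7  bgbeeccdaefdfeecbbfbcad$  $
    8  cad$bgbeeccdaefdfeecbbfb  b
    9  cbbfbcad$bgbeeccdaefdfee  e
   10  ccdaefdfeecbbfbcad$bgbee  e
   11  cdaefdfeecbbfbcad$bgbeec  c
   12  d$bgbeeccdaefdfeecbbfbca  a
   13  daefdfeecbbfbcad$bgbeecc  c
   14  dfeecbbfbcad$bgbeeccdaef  f
   15  ecbbfbcad$bgbeeccdaefdfe  e
   16  eccdaefdfeecbbfbcad$bgbe  e
   17  eecbbfbcad$bgbeeccdaefdf  f
   18  eeccdaefdfeecbbfbcad$bgb  b
   19  efdfeecbbfbcad$bgbeeccda  a
   20  fbcad$bgbeeccdaefdfeecbb  b
   21  fdfeecbbfbcad$bgbeeccdae  e
   22  feecbbfbcad$bgbeeccdaefd  d
   23  gbeeccdaefdfeecbbfbcad$b  b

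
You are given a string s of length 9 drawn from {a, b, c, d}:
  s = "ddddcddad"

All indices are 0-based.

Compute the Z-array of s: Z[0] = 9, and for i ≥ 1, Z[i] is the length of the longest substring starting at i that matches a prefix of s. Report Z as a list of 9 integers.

[9, 3, 2, 1, 0, 2, 1, 0, 1]

Z[0]=9
i=1: fresh scan; Z[1]=3 extend→box=[1,4)
i=2: min(r-i=2, Z[1]=3)=2; Z[2]=2
i=3: min(r-i=1, Z[2]=2)=1; Z[3]=1
i=4: fresh scan; Z[4]=0
i=5: fresh scan; Z[5]=2 extend→box=[5,7)
i=6: min(r-i=1, Z[1]=3)=1; Z[6]=1
i=7: fresh scan; Z[7]=0
i=8: fresh scan; Z[8]=1 extend→box=[8,9)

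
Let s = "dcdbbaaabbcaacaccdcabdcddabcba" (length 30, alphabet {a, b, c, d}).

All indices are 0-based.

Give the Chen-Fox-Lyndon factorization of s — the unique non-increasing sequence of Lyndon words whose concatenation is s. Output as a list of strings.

emit factor 1: 'd' (i=0, period=1)
emit factor 2: 'cd' (i=1, period=2)
emit factor 3: 'b' (i=3, period=1)
emit factor 4: 'b' (i=4, period=1)
emit factor 5: 'aaabbcaacaccdcabdcddabcb' (i=5, period=24)
emit factor 6: 'a' (i=29, period=1)

["d", "cd", "b", "b", "aaabbcaacaccdcabdcddabcb", "a"]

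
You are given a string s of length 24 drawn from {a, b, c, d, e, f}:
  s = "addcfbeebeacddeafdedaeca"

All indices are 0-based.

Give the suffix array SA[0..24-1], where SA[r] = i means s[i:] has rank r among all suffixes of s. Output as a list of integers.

sorted suffixes:
  #0 SA[0]=23  'a'
  #1 SA[1]=10  'acddeafdedaeca'
  #2 SA[2]=0  'addcfbeebeacddeafdedaeca'
  #3 SA[3]=20  'aeca'
  #4 SA[4]=15  'afdedaeca'
  #5 SA[5]=8  'beacddeafdedaeca'
  #6 SA[6]=5  'beebeacddeafdedaeca'
  #7 SA[7]=22  'ca'
  #8 SA[8]=11  'cddeafdedaeca'
  #9 SA[9]=3  'cfbeebeacddeafdedaeca'
  #10 SA[10]=19  'daeca'
  #11 SA[11]=2  'dcfbeebeacddeafdedaeca'
  #12 SA[12]=1  'ddcfbeebeacddeafdedaeca'
  #13 SA[13]=12  'ddeafdedaeca'
  #14 SA[14]=13  'deafdedaeca'
  #15 SA[15]=17  'dedaeca'
  #16 SA[16]=9  'eacddeafdedaeca'
  #17 SA[17]=14  'eafdedaeca'
  #18 SA[18]=7  'ebeacddeafdedaeca'
  #19 SA[19]=21  'eca'
  #20 SA[20]=18  'edaeca'
  #21 SA[21]=6  'eebeacddeafdedaeca'
  #22 SA[22]=4  'fbeebeacddeafdedaeca'
  #23 SA[23]=16  'fdedaeca'

[23, 10, 0, 20, 15, 8, 5, 22, 11, 3, 19, 2, 1, 12, 13, 17, 9, 14, 7, 21, 18, 6, 4, 16]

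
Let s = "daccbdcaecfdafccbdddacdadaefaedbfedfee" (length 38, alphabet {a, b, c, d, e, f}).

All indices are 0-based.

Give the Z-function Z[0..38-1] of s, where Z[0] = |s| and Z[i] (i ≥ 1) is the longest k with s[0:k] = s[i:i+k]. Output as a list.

Z[0]=38
i=1: fresh scan; Z[1]=0
i=2: fresh scan; Z[2]=0
i=3: fresh scan; Z[3]=0
i=4: fresh scan; Z[4]=0
i=5: fresh scan; Z[5]=1 extend→box=[5,6)
i=6: fresh scan; Z[6]=0
i=7: fresh scan; Z[7]=0
i=8: fresh scan; Z[8]=0
i=9: fresh scan; Z[9]=0
i=10: fresh scan; Z[10]=0
i=11: fresh scan; Z[11]=2 extend→box=[11,13)
i=12: min(r-i=1, Z[1]=0)=0; Z[12]=0
i=13: fresh scan; Z[13]=0
i=14: fresh scan; Z[14]=0
i=15: fresh scan; Z[15]=0
i=16: fresh scan; Z[16]=0
i=17: fresh scan; Z[17]=1 extend→box=[17,18)
i=18: fresh scan; Z[18]=1 extend→box=[18,19)
i=19: fresh scan; Z[19]=3 extend→box=[19,22)
i=20: min(r-i=2, Z[1]=0)=0; Z[20]=0
i=21: min(r-i=1, Z[2]=0)=0; Z[21]=0
i=22: fresh scan; Z[22]=2 extend→box=[22,24)
i=23: min(r-i=1, Z[1]=0)=0; Z[23]=0
i=24: fresh scan; Z[24]=2 extend→box=[24,26)
i=25: min(r-i=1, Z[1]=0)=0; Z[25]=0
i=26: fresh scan; Z[26]=0
i=27: fresh scan; Z[27]=0
i=28: fresh scan; Z[28]=0
i=29: fresh scan; Z[29]=0
i=30: fresh scan; Z[30]=1 extend→box=[30,31)
i=31: fresh scan; Z[31]=0
i=32: fresh scan; Z[32]=0
i=33: fresh scan; Z[33]=0
i=34: fresh scan; Z[34]=1 extend→box=[34,35)
i=35: fresh scan; Z[35]=0
i=36: fresh scan; Z[36]=0
i=37: fresh scan; Z[37]=0

[38, 0, 0, 0, 0, 1, 0, 0, 0, 0, 0, 2, 0, 0, 0, 0, 0, 1, 1, 3, 0, 0, 2, 0, 2, 0, 0, 0, 0, 0, 1, 0, 0, 0, 1, 0, 0, 0]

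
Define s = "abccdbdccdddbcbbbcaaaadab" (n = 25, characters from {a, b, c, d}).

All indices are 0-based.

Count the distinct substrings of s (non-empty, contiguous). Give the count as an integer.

292

sorted suffixes:
  #0 SA[0]=18  'aaaadab'
  #1 SA[1]=19  'aaadab'
  #2 SA[2]=20  'aadab'
  #3 SA[3]=23  'ab'
  #4 SA[4]=0  'abccdbdccdddbcbbbcaaaadab'
  #5 SA[5]=21  'adab'
  #6 SA[6]=24  'b'
  #7 SA[7]=14  'bbbcaaaadab'
  #8 SA[8]=15  'bbcaaaadab'
  #9 SA[9]=16  'bcaaaadab'
  #10 SA[10]=12  'bcbbbcaaaadab'
  #11 SA[11]=1  'bccdbdccdddbcbbbcaaaadab'
  #12 SA[12]=5  'bdccdddbcbbbcaaaadab'
  #13 SA[13]=17  'caaaadab'
  #14 SA[14]=13  'cbbbcaaaadab'
  #15 SA[15]=2  'ccdbdccdddbcbbbcaaaadab'
  #16 SA[16]=7  'ccdddbcbbbcaaaadab'
  #17 SA[17]=3  'cdbdccdddbcbbbcaaaadab'
  #18 SA[18]=8  'cdddbcbbbcaaaadab'
  #19 SA[19]=22  'dab'
  #20 SA[20]=11  'dbcbbbcaaaadab'
  #21 SA[21]=4  'dbdccdddbcbbbcaaaadab'
  #22 SA[22]=6  'dccdddbcbbbcaaaadab'
  #23 SA[23]=10  'ddbcbbbcaaaadab'
  #24 SA[24]=9  'dddbcbbbcaaaadab'

SA = [18, 19, 20, 23, 0, 21, 24, 14, 15, 16, 12, 1, 5, 17, 13, 2, 7, 3, 8, 22, 11, 4, 6, 10, 9]
[i] adj suffixes → lcp
  [1] 18/19 → 3 ('aaa')
  [2] 19/20 → 2 ('aa')
  [3] 20/23 → 1 ('a')
  [4] 23/0 → 2 ('ab')
  [5] 0/21 → 1 ('a')
  [6] 21/24 → 0 ('')
  [7] 24/14 → 1 ('b')
  [8] 14/15 → 2 ('bb')
  [9] 15/16 → 1 ('b')
  [10] 16/12 → 2 ('bc')
  [11] 12/1 → 2 ('bc')
  [12] 1/5 → 1 ('b')
  [13] 5/17 → 0 ('')
  [14] 17/13 → 1 ('c')
  [15] 13/2 → 1 ('c')
  [16] 2/7 → 3 ('ccd')
  [17] 7/3 → 1 ('c')
  [18] 3/8 → 2 ('cd')
  [19] 8/22 → 0 ('')
  [20] 22/11 → 1 ('d')
  [21] 11/4 → 2 ('db')
  [22] 4/6 → 1 ('d')
  [23] 6/10 → 1 ('d')
  [24] 10/9 → 2 ('dd')

n(n+1)/2 = 25·26/2 = 325
Σ LCP = 0 + 3 + 2 + 1 + 2 + 1 + 0 + 1 + 2 + 1 + 2 + 2 + 1 + 0 + 1 + 1 + 3 + 1 + 2 + 0 + 1 + 2 + 1 + 1 + 2 = 33
distinct = 325 − 33 = 292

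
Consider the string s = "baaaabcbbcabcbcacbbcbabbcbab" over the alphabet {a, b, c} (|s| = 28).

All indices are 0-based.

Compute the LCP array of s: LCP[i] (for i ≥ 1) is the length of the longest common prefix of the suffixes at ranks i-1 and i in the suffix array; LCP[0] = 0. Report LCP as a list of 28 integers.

[0, 3, 2, 1, 2, 2, 4, 1, 0, 1, 2, 3, 1, 3, 6, 1, 3, 2, 5, 3, 3, 0, 2, 1, 4, 2, 4, 2]

sorted suffixes:
  #0 SA[0]=1  'aaaabcbbcabcbcacbbcbabbcbab'
  #1 SA[1]=2  'aaabcbbcabcbcacbbcbabbcbab'
  #2 SA[2]=3  'aabcbbcabcbcacbbcbabbcbab'
  #3 SA[3]=26  'ab'
  #4 SA[4]=21  'abbcbab'
  #5 SA[5]=4  'abcbbcabcbcacbbcbabbcbab'
  #6 SA[6]=10  'abcbcacbbcbabbcbab'
  #7 SA[7]=15  'acbbcbabbcbab'
  #8 SA[8]=27  'b'
  #9 SA[9]=0  'baaaabcbbcabcbcacbbcbabbcbab'
  #10 SA[10]=25  'bab'
  #11 SA[11]=20  'babbcbab'
  #12 SA[12]=7  'bbcabcbcacbbcbabbcbab'
  #13 SA[13]=22  'bbcbab'
  #14 SA[14]=17  'bbcbabbcbab'
  #15 SA[15]=8  'bcabcbcacbbcbabbcbab'
  #16 SA[16]=13  'bcacbbcbabbcbab'
  #17 SA[17]=23  'bcbab'
  #18 SA[18]=18  'bcbabbcbab'
  #19 SA[19]=5  'bcbbcabcbcacbbcbabbcbab'
  #20 SA[20]=11  'bcbcacbbcbabbcbab'
  #21 SA[21]=9  'cabcbcacbbcbabbcbab'
  #22 SA[22]=14  'cacbbcbabbcbab'
  #23 SA[23]=24  'cbab'
  #24 SA[24]=19  'cbabbcbab'
  #25 SA[25]=6  'cbbcabcbcacbbcbabbcbab'
  #26 SA[26]=16  'cbbcbabbcbab'
  #27 SA[27]=12  'cbcacbbcbabbcbab'

SA = [1, 2, 3, 26, 21, 4, 10, 15, 27, 0, 25, 20, 7, 22, 17, 8, 13, 23, 18, 5, 11, 9, 14, 24, 19, 6, 16, 12]
rank  pair      lcp
   1  s[1:],s[2:]  3  'aaa'
   2  s[2:],s[3:]  2  'aa'
   3  s[3:],s[26:]  1  'a'
   4  s[26:],s[21:]  2  'ab'
   5  s[21:],s[4:]  2  'ab'
   6  s[4:],s[10:]  4  'abcb'
   7  s[10:],s[15:]  1  'a'
   8  s[15:],s[27:]  0  ''
   9  s[27:],s[0:]  1  'b'
  10  s[0:],s[25:]  2  'ba'
  11  s[25:],s[20:]  3  'bab'
  12  s[20:],s[7:]  1  'b'
  13  s[7:],s[22:]  3  'bbc'
  14  s[22:],s[17:]  6  'bbcbab'
  15  s[17:],s[8:]  1  'b'
  16  s[8:],s[13:]  3  'bca'
  17  s[13:],s[23:]  2  'bc'
  18  s[23:],s[18:]  5  'bcbab'
  19  s[18:],s[5:]  3  'bcb'
  20  s[5:],s[11:]  3  'bcb'
  21  s[11:],s[9:]  0  ''
  22  s[9:],s[14:]  2  'ca'
  23  s[14:],s[24:]  1  'c'
  24  s[24:],s[19:]  4  'cbab'
  25  s[19:],s[6:]  2  'cb'
  26  s[6:],s[16:]  4  'cbbc'
  27  s[16:],s[12:]  2  'cb'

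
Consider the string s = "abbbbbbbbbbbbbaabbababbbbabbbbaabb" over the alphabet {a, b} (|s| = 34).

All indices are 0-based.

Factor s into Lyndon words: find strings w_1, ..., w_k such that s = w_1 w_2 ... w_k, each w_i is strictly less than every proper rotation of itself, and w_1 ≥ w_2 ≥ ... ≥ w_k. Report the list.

emit factor 1: 'abbbbbbbbbbbbb' (i=0, period=14)
emit factor 2: 'aabbababbbbabbbb' (i=14, period=16)
emit factor 3: 'aabb' (i=30, period=4)

["abbbbbbbbbbbbb", "aabbababbbbabbbb", "aabb"]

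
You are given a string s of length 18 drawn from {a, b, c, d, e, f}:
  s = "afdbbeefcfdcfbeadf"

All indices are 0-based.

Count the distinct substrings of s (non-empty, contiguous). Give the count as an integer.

rank→(start, suffix):
  0 → (15, 'adf')
  1 → (0, 'afdbbeefcfdcfbeadf')
  2 → (3, 'bbeefcfdcfbeadf')
  3 → (13, 'beadf')
  4 → (4, 'beefcfdcfbeadf')
  5 → (11, 'cfbeadf')
  6 → (8, 'cfdcfbeadf')
  7 → (2, 'dbbeefcfdcfbeadf')
  8 → (10, 'dcfbeadf')
  9 → (16, 'df')
  10 → (14, 'eadf')
  11 → (5, 'eefcfdcfbeadf')
  12 → (6, 'efcfdcfbeadf')
  13 → (17, 'f')
  14 → (12, 'fbeadf')
  15 → (7, 'fcfdcfbeadf')
  16 → (1, 'fdbbeefcfdcfbeadf')
  17 → (9, 'fdcfbeadf')

SA = [15, 0, 3, 13, 4, 11, 8, 2, 10, 16, 14, 5, 6, 17, 12, 7, 1, 9]
rank  pair      lcp
   1  s[15:],s[0:]  1  'a'
   2  s[0:],s[3:]  0  ''
   3  s[3:],s[13:]  1  'b'
   4  s[13:],s[4:]  2  'be'
   5  s[4:],s[11:]  0  ''
   6  s[11:],s[8:]  2  'cf'
   7  s[8:],s[2:]  0  ''
   8  s[2:],s[10:]  1  'd'
   9  s[10:],s[16:]  1  'd'
  10  s[16:],s[14:]  0  ''
  11  s[14:],s[5:]  1  'e'
  12  s[5:],s[6:]  1  'e'
  13  s[6:],s[17:]  0  ''
  14  s[17:],s[12:]  1  'f'
  15  s[12:],s[7:]  1  'f'
  16  s[7:],s[1:]  1  'f'
  17  s[1:],s[9:]  2  'fd'

n(n+1)/2 = 18·19/2 = 171
Σ LCP = 0 + 1 + 0 + 1 + 2 + 0 + 2 + 0 + 1 + 1 + 0 + 1 + 1 + 0 + 1 + 1 + 1 + 2 = 15
distinct = 171 − 15 = 156

156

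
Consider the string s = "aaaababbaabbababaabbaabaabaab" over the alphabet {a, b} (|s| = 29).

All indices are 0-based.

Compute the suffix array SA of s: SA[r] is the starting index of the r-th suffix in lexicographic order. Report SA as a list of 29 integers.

[0, 1, 26, 23, 20, 2, 16, 8, 27, 24, 21, 14, 12, 3, 17, 5, 9, 28, 25, 22, 19, 15, 7, 13, 11, 4, 18, 6, 10]

sorted suffixes:
  #0 SA[0]=0  'aaaababbaabbababaabbaabaabaab'
  #1 SA[1]=1  'aaababbaabbababaabbaabaabaab'
  #2 SA[2]=26  'aab'
  #3 SA[3]=23  'aabaab'
  #4 SA[4]=20  'aabaabaab'
  #5 SA[5]=2  'aababbaabbababaabbaabaabaab'
  #6 SA[6]=16  'aabbaabaabaab'
  #7 SA[7]=8  'aabbababaabbaabaabaab'
  #8 SA[8]=27  'ab'
  #9 SA[9]=24  'abaab'
  #10 SA[10]=21  'abaabaab'
  #11 SA[11]=14  'abaabbaabaabaab'
  #12 SA[12]=12  'ababaabbaabaabaab'
  #13 SA[13]=3  'ababbaabbababaabbaabaabaab'
  #14 SA[14]=17  'abbaabaabaab'
  #15 SA[15]=5  'abbaabbababaabbaabaabaab'
  #16 SA[16]=9  'abbababaabbaabaabaab'
  #17 SA[17]=28  'b'
  #18 SA[18]=25  'baab'
  #19 SA[19]=22  'baabaab'
  #20 SA[20]=19  'baabaabaab'
  #21 SA[21]=15  'baabbaabaabaab'
  #22 SA[22]=7  'baabbababaabbaabaabaab'
  #23 SA[23]=13  'babaabbaabaabaab'
  #24 SA[24]=11  'bababaabbaabaabaab'
  #25 SA[25]=4  'babbaabbababaabbaabaabaab'
  #26 SA[26]=18  'bbaabaabaab'
  #27 SA[27]=6  'bbaabbababaabbaabaabaab'
  #28 SA[28]=10  'bbababaabbaabaabaab'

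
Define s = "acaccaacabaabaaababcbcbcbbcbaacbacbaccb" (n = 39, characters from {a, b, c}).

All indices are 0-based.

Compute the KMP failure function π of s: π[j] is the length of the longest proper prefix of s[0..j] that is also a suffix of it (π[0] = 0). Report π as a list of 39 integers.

[0, 0, 1, 2, 0, 1, 1, 2, 3, 0, 1, 1, 0, 1, 1, 1, 0, 1, 0, 0, 0, 0, 0, 0, 0, 0, 0, 0, 1, 1, 2, 0, 1, 2, 0, 1, 2, 0, 0]

π[0] = 0
j=1 s[j]='c': π[1]=0 (border '')
j=2 s[j]='a': π[2]=1 (border 'a')
j=3 s[j]='c': π[3]=2 (border 'ac')
j=4 s[j]='c': k: 2→0; π[4]=0 (border '')
j=5 s[j]='a': π[5]=1 (border 'a')
j=6 s[j]='a': k: 1→0; π[6]=1 (border 'a')
j=7 s[j]='c': π[7]=2 (border 'ac')
j=8 s[j]='a': π[8]=3 (border 'aca')
j=9 s[j]='b': k: 3→1→0; π[9]=0 (border '')
j=10 s[j]='a': π[10]=1 (border 'a')
j=11 s[j]='a': k: 1→0; π[11]=1 (border 'a')
j=12 s[j]='b': k: 1→0; π[12]=0 (border '')
j=13 s[j]='a': π[13]=1 (border 'a')
j=14 s[j]='a': k: 1→0; π[14]=1 (border 'a')
j=15 s[j]='a': k: 1→0; π[15]=1 (border 'a')
j=16 s[j]='b': k: 1→0; π[16]=0 (border '')
j=17 s[j]='a': π[17]=1 (border 'a')
j=18 s[j]='b': k: 1→0; π[18]=0 (border '')
j=19 s[j]='c': π[19]=0 (border '')
j=20 s[j]='b': π[20]=0 (border '')
j=21 s[j]='c': π[21]=0 (border '')
j=22 s[j]='b': π[22]=0 (border '')
j=23 s[j]='c': π[23]=0 (border '')
j=24 s[j]='b': π[24]=0 (border '')
j=25 s[j]='b': π[25]=0 (border '')
j=26 s[j]='c': π[26]=0 (border '')
j=27 s[j]='b': π[27]=0 (border '')
j=28 s[j]='a': π[28]=1 (border 'a')
j=29 s[j]='a': k: 1→0; π[29]=1 (border 'a')
j=30 s[j]='c': π[30]=2 (border 'ac')
j=31 s[j]='b': k: 2→0; π[31]=0 (border '')
j=32 s[j]='a': π[32]=1 (border 'a')
j=33 s[j]='c': π[33]=2 (border 'ac')
j=34 s[j]='b': k: 2→0; π[34]=0 (border '')
j=35 s[j]='a': π[35]=1 (border 'a')
j=36 s[j]='c': π[36]=2 (border 'ac')
j=37 s[j]='c': k: 2→0; π[37]=0 (border '')
j=38 s[j]='b': π[38]=0 (border '')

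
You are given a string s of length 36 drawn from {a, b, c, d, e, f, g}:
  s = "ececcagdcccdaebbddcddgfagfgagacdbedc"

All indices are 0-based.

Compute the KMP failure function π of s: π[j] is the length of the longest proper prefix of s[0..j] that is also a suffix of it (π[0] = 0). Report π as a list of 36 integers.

π[0] = 0
j=1 s[j]='c': π[1]=0 (border '')
j=2 s[j]='e': π[2]=1 (border 'e')
j=3 s[j]='c': π[3]=2 (border 'ec')
j=4 s[j]='c': k: 2→0; π[4]=0 (border '')
j=5 s[j]='a': π[5]=0 (border '')
j=6 s[j]='g': π[6]=0 (border '')
j=7 s[j]='d': π[7]=0 (border '')
j=8 s[j]='c': π[8]=0 (border '')
j=9 s[j]='c': π[9]=0 (border '')
j=10 s[j]='c': π[10]=0 (border '')
j=11 s[j]='d': π[11]=0 (border '')
j=12 s[j]='a': π[12]=0 (border '')
j=13 s[j]='e': π[13]=1 (border 'e')
j=14 s[j]='b': k: 1→0; π[14]=0 (border '')
j=15 s[j]='b': π[15]=0 (border '')
j=16 s[j]='d': π[16]=0 (border '')
j=17 s[j]='d': π[17]=0 (border '')
j=18 s[j]='c': π[18]=0 (border '')
j=19 s[j]='d': π[19]=0 (border '')
j=20 s[j]='d': π[20]=0 (border '')
j=21 s[j]='g': π[21]=0 (border '')
j=22 s[j]='f': π[22]=0 (border '')
j=23 s[j]='a': π[23]=0 (border '')
j=24 s[j]='g': π[24]=0 (border '')
j=25 s[j]='f': π[25]=0 (border '')
j=26 s[j]='g': π[26]=0 (border '')
j=27 s[j]='a': π[27]=0 (border '')
j=28 s[j]='g': π[28]=0 (border '')
j=29 s[j]='a': π[29]=0 (border '')
j=30 s[j]='c': π[30]=0 (border '')
j=31 s[j]='d': π[31]=0 (border '')
j=32 s[j]='b': π[32]=0 (border '')
j=33 s[j]='e': π[33]=1 (border 'e')
j=34 s[j]='d': k: 1→0; π[34]=0 (border '')
j=35 s[j]='c': π[35]=0 (border '')

[0, 0, 1, 2, 0, 0, 0, 0, 0, 0, 0, 0, 0, 1, 0, 0, 0, 0, 0, 0, 0, 0, 0, 0, 0, 0, 0, 0, 0, 0, 0, 0, 0, 1, 0, 0]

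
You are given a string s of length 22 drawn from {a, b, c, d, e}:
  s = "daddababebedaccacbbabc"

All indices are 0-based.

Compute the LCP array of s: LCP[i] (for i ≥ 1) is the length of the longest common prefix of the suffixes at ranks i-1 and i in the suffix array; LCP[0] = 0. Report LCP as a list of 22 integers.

sorted suffixes:
  #0 SA[0]=4  'ababebedaccacbbabc'
  #1 SA[1]=19  'abc'
  #2 SA[2]=6  'abebedaccacbbabc'
  #3 SA[3]=15  'acbbabc'
  #4 SA[4]=12  'accacbbabc'
  #5 SA[5]=1  'addababebedaccacbbabc'
  #6 SA[6]=18  'babc'
  #7 SA[7]=5  'babebedaccacbbabc'
  #8 SA[8]=17  'bbabc'
  #9 SA[9]=20  'bc'
  #10 SA[10]=7  'bebedaccacbbabc'
  #11 SA[11]=9  'bedaccacbbabc'
  #12 SA[12]=21  'c'
  #13 SA[13]=14  'cacbbabc'
  #14 SA[14]=16  'cbbabc'
  #15 SA[15]=13  'ccacbbabc'
  #16 SA[16]=3  'dababebedaccacbbabc'
  #17 SA[17]=11  'daccacbbabc'
  #18 SA[18]=0  'daddababebedaccacbbabc'
  #19 SA[19]=2  'ddababebedaccacbbabc'
  #20 SA[20]=8  'ebedaccacbbabc'
  #21 SA[21]=10  'edaccacbbabc'

SA = [4, 19, 6, 15, 12, 1, 18, 5, 17, 20, 7, 9, 21, 14, 16, 13, 3, 11, 0, 2, 8, 10]
i: (SA[i-1],SA[i]) lcp shared
  1: (4,19) 2 'ab'
  2: (19,6) 2 'ab'
  3: (6,15) 1 'a'
  4: (15,12) 2 'ac'
  5: (12,1) 1 'a'
  6: (1,18) 0 ''
  7: (18,5) 3 'bab'
  8: (5,17) 1 'b'
  9: (17,20) 1 'b'
  10: (20,7) 1 'b'
  11: (7,9) 2 'be'
  12: (9,21) 0 ''
  13: (21,14) 1 'c'
  14: (14,16) 1 'c'
  15: (16,13) 1 'c'
  16: (13,3) 0 ''
  17: (3,11) 2 'da'
  18: (11,0) 2 'da'
  19: (0,2) 1 'd'
  20: (2,8) 0 ''
  21: (8,10) 1 'e'

[0, 2, 2, 1, 2, 1, 0, 3, 1, 1, 1, 2, 0, 1, 1, 1, 0, 2, 2, 1, 0, 1]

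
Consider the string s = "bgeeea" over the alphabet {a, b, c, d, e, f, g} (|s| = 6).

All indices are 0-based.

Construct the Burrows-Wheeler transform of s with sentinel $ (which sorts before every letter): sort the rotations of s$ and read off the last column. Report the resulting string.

rank  rotation last
    0  $bgeeea  a
    1  a$bgeee  e
    2  bgeeea$  $
    3  ea$bgee  e
    4  eea$bge  e
    5  eeea$bg  g
    6  geeea$b  b

ae$eegb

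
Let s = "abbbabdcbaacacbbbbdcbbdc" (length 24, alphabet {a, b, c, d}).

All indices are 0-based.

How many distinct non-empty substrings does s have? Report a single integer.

257

sorted suffixes:
  #0 SA[0]=9  'aacacbbbbdcbbdc'
  #1 SA[1]=0  'abbbabdcbaacacbbbbdcbbdc'
  #2 SA[2]=4  'abdcbaacacbbbbdcbbdc'
  #3 SA[3]=10  'acacbbbbdcbbdc'
  #4 SA[4]=12  'acbbbbdcbbdc'
  #5 SA[5]=8  'baacacbbbbdcbbdc'
  #6 SA[6]=3  'babdcbaacacbbbbdcbbdc'
  #7 SA[7]=2  'bbabdcbaacacbbbbdcbbdc'
  #8 SA[8]=1  'bbbabdcbaacacbbbbdcbbdc'
  #9 SA[9]=14  'bbbbdcbbdc'
  #10 SA[10]=15  'bbbdcbbdc'
  #11 SA[11]=20  'bbdc'
  #12 SA[12]=16  'bbdcbbdc'
  #13 SA[13]=21  'bdc'
  #14 SA[14]=5  'bdcbaacacbbbbdcbbdc'
  #15 SA[15]=17  'bdcbbdc'
  #16 SA[16]=23  'c'
  #17 SA[17]=11  'cacbbbbdcbbdc'
  #18 SA[18]=7  'cbaacacbbbbdcbbdc'
  #19 SA[19]=13  'cbbbbdcbbdc'
  #20 SA[20]=19  'cbbdc'
  #21 SA[21]=22  'dc'
  #22 SA[22]=6  'dcbaacacbbbbdcbbdc'
  #23 SA[23]=18  'dcbbdc'

SA = [9, 0, 4, 10, 12, 8, 3, 2, 1, 14, 15, 20, 16, 21, 5, 17, 23, 11, 7, 13, 19, 22, 6, 18]
i: (SA[i-1],SA[i]) lcp shared
  1: (9,0) 1 'a'
  2: (0,4) 2 'ab'
  3: (4,10) 1 'a'
  4: (10,12) 2 'ac'
  5: (12,8) 0 ''
  6: (8,3) 2 'ba'
  7: (3,2) 1 'b'
  8: (2,1) 2 'bb'
  9: (1,14) 3 'bbb'
  10: (14,15) 3 'bbb'
  11: (15,20) 2 'bb'
  12: (20,16) 4 'bbdc'
  13: (16,21) 1 'b'
  14: (21,5) 3 'bdc'
  15: (5,17) 4 'bdcb'
  16: (17,23) 0 ''
  17: (23,11) 1 'c'
  18: (11,7) 1 'c'
  19: (7,13) 2 'cb'
  20: (13,19) 3 'cbb'
  21: (19,22) 0 ''
  22: (22,6) 2 'dc'
  23: (6,18) 3 'dcb'

n(n+1)/2 = 24·25/2 = 300
Σ LCP = 0 + 1 + 2 + 1 + 2 + 0 + 2 + 1 + 2 + 3 + 3 + 2 + 4 + 1 + 3 + 4 + 0 + 1 + 1 + 2 + 3 + 0 + 2 + 3 = 43
distinct = 300 − 43 = 257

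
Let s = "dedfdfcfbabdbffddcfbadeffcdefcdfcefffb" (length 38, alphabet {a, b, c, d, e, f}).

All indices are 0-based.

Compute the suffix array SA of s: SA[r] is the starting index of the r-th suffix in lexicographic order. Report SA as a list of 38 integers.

rank | idx | suffix
   0 |   9 | abdbffddcfbadeffcdefcdfcefffb
   1 |  20 | adeffcdefcdfcefffb
   2 |  37 | b
   3 |   8 | babdbffddcfbadeffcdefcdfcefffb
   4 |  19 | badeffcdefcdfcefffb
   5 |  10 | bdbffddcfbadeffcdefcdfcefffb
   6 |  12 | bffddcfbadeffcdefcdfcefffb
   7 |  25 | cdefcdfcefffb
   8 |  29 | cdfcefffb
   9 |  32 | cefffb
  10 |   6 | cfbabdbffddcfbadeffcdefcdfcefffb
  11 |  17 | cfbadeffcdefcdfcefffb
  12 |  11 | dbffddcfbadeffcdefcdfcefffb
  13 |  16 | dcfbadeffcdefcdfcefffb
  14 |  15 | ddcfbadeffcdefcdfcefffb
  15 |   0 | dedfdfcfbabdbffddcfbadeffcdefcdfcefffb
  16 |  26 | defcdfcefffb
  17 |  21 | deffcdefcdfcefffb
  18 |  30 | dfcefffb
  19 |   4 | dfcfbabdbffddcfbadeffcdefcdfcefffb
  20 |   2 | dfdfcfbabdbffddcfbadeffcdefcdfcefffb
  21 |   1 | edfdfcfbabdbffddcfbadeffcdefcdfcefffb
  22 |  27 | efcdfcefffb
  23 |  22 | effcdefcdfcefffb
  24 |  33 | efffb
  25 |  36 | fb
  26 |   7 | fbabdbffddcfbadeffcdefcdfcefffb
  27 |  18 | fbadeffcdefcdfcefffb
  28 |  24 | fcdefcdfcefffb
  29 |  28 | fcdfcefffb
  30 |  31 | fcefffb
  31 |   5 | fcfbabdbffddcfbadeffcdefcdfcefffb
  32 |  14 | fddcfbadeffcdefcdfcefffb
  33 |   3 | fdfcfbabdbffddcfbadeffcdefcdfcefffb
  34 |  35 | ffb
  35 |  23 | ffcdefcdfcefffb
  36 |  13 | ffddcfbadeffcdefcdfcefffb
  37 |  34 | fffb

[9, 20, 37, 8, 19, 10, 12, 25, 29, 32, 6, 17, 11, 16, 15, 0, 26, 21, 30, 4, 2, 1, 27, 22, 33, 36, 7, 18, 24, 28, 31, 5, 14, 3, 35, 23, 13, 34]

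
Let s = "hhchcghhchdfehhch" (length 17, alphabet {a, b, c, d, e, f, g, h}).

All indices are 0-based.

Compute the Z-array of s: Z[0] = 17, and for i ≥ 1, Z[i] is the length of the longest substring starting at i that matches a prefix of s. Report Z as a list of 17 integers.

[17, 1, 0, 1, 0, 0, 4, 1, 0, 1, 0, 0, 0, 4, 1, 0, 1]

Z[0]=17
i=1: outside box; Z[1]=1 scan→box=[1,2)
i=2: outside box; Z[2]=0
i=3: outside box; Z[3]=1 scan→box=[3,4)
i=4: outside box; Z[4]=0
i=5: outside box; Z[5]=0
i=6: outside box; Z[6]=4 scan→box=[6,10)
i=7: min(r-i=3, Z[1]=1)=1; Z[7]=1
i=8: min(r-i=2, Z[2]=0)=0; Z[8]=0
i=9: min(r-i=1, Z[3]=1)=1; Z[9]=1
i=10: outside box; Z[10]=0
i=11: outside box; Z[11]=0
i=12: outside box; Z[12]=0
i=13: outside box; Z[13]=4 scan→box=[13,17)
i=14: min(r-i=3, Z[1]=1)=1; Z[14]=1
i=15: min(r-i=2, Z[2]=0)=0; Z[15]=0
i=16: min(r-i=1, Z[3]=1)=1; Z[16]=1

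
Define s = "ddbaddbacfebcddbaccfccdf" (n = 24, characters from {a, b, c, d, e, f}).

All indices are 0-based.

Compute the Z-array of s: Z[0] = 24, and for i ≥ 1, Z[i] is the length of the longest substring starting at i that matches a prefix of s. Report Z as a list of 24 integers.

[24, 1, 0, 0, 4, 1, 0, 0, 0, 0, 0, 0, 0, 4, 1, 0, 0, 0, 0, 0, 0, 0, 1, 0]

Z[0]=24
i=1: outside box; Z[1]=1 grow→box=[1,2)
i=2: outside box; Z[2]=0
i=3: outside box; Z[3]=0
i=4: outside box; Z[4]=4 grow→box=[4,8)
i=5: min(r-i=3, Z[1]=1)=1; Z[5]=1
i=6: min(r-i=2, Z[2]=0)=0; Z[6]=0
i=7: min(r-i=1, Z[3]=0)=0; Z[7]=0
i=8: outside box; Z[8]=0
i=9: outside box; Z[9]=0
i=10: outside box; Z[10]=0
i=11: outside box; Z[11]=0
i=12: outside box; Z[12]=0
i=13: outside box; Z[13]=4 grow→box=[13,17)
i=14: min(r-i=3, Z[1]=1)=1; Z[14]=1
i=15: min(r-i=2, Z[2]=0)=0; Z[15]=0
i=16: min(r-i=1, Z[3]=0)=0; Z[16]=0
i=17: outside box; Z[17]=0
i=18: outside box; Z[18]=0
i=19: outside box; Z[19]=0
i=20: outside box; Z[20]=0
i=21: outside box; Z[21]=0
i=22: outside box; Z[22]=1 grow→box=[22,23)
i=23: outside box; Z[23]=0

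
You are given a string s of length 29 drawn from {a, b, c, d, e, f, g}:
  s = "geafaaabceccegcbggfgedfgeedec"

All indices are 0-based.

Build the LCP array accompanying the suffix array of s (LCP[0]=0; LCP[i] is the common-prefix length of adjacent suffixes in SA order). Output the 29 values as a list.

rank | idx | suffix
   0 |   4 | aaabceccegcbggfgedfgeedec
   1 |   5 | aabceccegcbggfgedfgeedec
   2 |   6 | abceccegcbggfgedfgeedec
   3 |   2 | afaaabceccegcbggfgedfgeedec
   4 |   7 | bceccegcbggfgedfgeedec
   5 |  15 | bggfgedfgeedec
   6 |  28 | c
   7 |  14 | cbggfgedfgeedec
   8 |  10 | ccegcbggfgedfgeedec
   9 |   8 | ceccegcbggfgedfgeedec
  10 |  11 | cegcbggfgedfgeedec
  11 |  26 | dec
  12 |  21 | dfgeedec
  13 |   1 | eafaaabceccegcbggfgedfgeedec
  14 |  27 | ec
  15 |   9 | eccegcbggfgedfgeedec
  16 |  25 | edec
  17 |  20 | edfgeedec
  18 |  24 | eedec
  19 |  12 | egcbggfgedfgeedec
  20 |   3 | faaabceccegcbggfgedfgeedec
  21 |  18 | fgedfgeedec
  22 |  22 | fgeedec
  23 |  13 | gcbggfgedfgeedec
  24 |   0 | geafaaabceccegcbggfgedfgeedec
  25 |  19 | gedfgeedec
  26 |  23 | geedec
  27 |  17 | gfgedfgeedec
  28 |  16 | ggfgedfgeedec

SA = [4, 5, 6, 2, 7, 15, 28, 14, 10, 8, 11, 26, 21, 1, 27, 9, 25, 20, 24, 12, 3, 18, 22, 13, 0, 19, 23, 17, 16]
rank  pair      lcp
   1  s[4:],s[5:]  2  'aa'
   2  s[5:],s[6:]  1  'a'
   3  s[6:],s[2:]  1  'a'
   4  s[2:],s[7:]  0  ''
   5  s[7:],s[15:]  1  'b'
   6  s[15:],s[28:]  0  ''
   7  s[28:],s[14:]  1  'c'
   8  s[14:],s[10:]  1  'c'
   9  s[10:],s[8:]  1  'c'
  10  s[8:],s[11:]  2  'ce'
  11  s[11:],s[26:]  0  ''
  12  s[26:],s[21:]  1  'd'
  13  s[21:],s[1:]  0  ''
  14  s[1:],s[27:]  1  'e'
  15  s[27:],s[9:]  2  'ec'
  16  s[9:],s[25:]  1  'e'
  17  s[25:],s[20:]  2  'ed'
  18  s[20:],s[24:]  1  'e'
  19  s[24:],s[12:]  1  'e'
  20  s[12:],s[3:]  0  ''
  21  s[3:],s[18:]  1  'f'
  22  s[18:],s[22:]  3  'fge'
  23  s[22:],s[13:]  0  ''
  24  s[13:],s[0:]  1  'g'
  25  s[0:],s[19:]  2  'ge'
  26  s[19:],s[23:]  2  'ge'
  27  s[23:],s[17:]  1  'g'
  28  s[17:],s[16:]  1  'g'

[0, 2, 1, 1, 0, 1, 0, 1, 1, 1, 2, 0, 1, 0, 1, 2, 1, 2, 1, 1, 0, 1, 3, 0, 1, 2, 2, 1, 1]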